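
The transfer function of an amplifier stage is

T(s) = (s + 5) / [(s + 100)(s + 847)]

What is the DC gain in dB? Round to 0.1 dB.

T(0) = 1·5 / (100·847) ≈ 5.9032e-05
20 log₁₀(5.9032e-05) ≈ -84.58 dB

-84.6 dB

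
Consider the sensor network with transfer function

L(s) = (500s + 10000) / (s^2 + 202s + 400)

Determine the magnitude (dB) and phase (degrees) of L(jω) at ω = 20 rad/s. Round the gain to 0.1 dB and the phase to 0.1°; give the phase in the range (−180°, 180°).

10.9 dB, -45.0°

Substitute s = j20:
Numerator: 500(j20) + 10000 = 10000 + j10000
Denominator: (j20)^2 + 202(j20) + 400 = 0 + j4040
|N| = √(10000² + 10000²) ≈ 14142, ∠N ≈ 45.00°
|D| = √(0² + 4040²) ≈ 4040, ∠D ≈ 90.00°
|L| = 14142 / 4040 ≈ 3.5005
Gain = 20 log₁₀(3.5005) ≈ 10.88 dB
∠L = 45.00° − 90.00° = -45.00°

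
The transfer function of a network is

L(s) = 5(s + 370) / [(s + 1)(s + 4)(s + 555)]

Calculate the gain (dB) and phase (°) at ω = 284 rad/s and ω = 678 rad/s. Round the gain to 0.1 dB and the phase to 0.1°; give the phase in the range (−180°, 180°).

ω = 284: -86.7 dB, -168.6°; ω = 678: -100.4 dB, -168.9°

At s = jω = j284:
zero (s+370): 370 + j284 → |·| = √(370²+284²) = √217556 ≈ 466.43, ∠ = arctan(284/370) ≈ 37.51°
pole (s+1): 1 + j284 → |·| = √(1²+284²) = √80657 ≈ 284, ∠ = arctan(284/1) ≈ 89.80°
pole (s+4): 4 + j284 → |·| = √(4²+284²) = √80672 ≈ 284.03, ∠ = arctan(284/4) ≈ 89.19°
pole (s+555): 555 + j284 → |·| = √(555²+284²) = √388681 ≈ 623.44, ∠ = arctan(284/555) ≈ 27.10°
|L| = 5 · 466.43 / 5.0289e+07 ≈ 4.6375e-05
Gain = 20 log₁₀(4.6375e-05) ≈ -86.67 dB
∠L = 37.51° − 206.09° = -168.58°

At s = jω = j678:
zero (s+370): 370 + j678 → |·| = √(370²+678²) = √596584 ≈ 772.39, ∠ = arctan(678/370) ≈ 61.38°
pole (s+1): 1 + j678 → |·| = √(1²+678²) = √459685 ≈ 678, ∠ = arctan(678/1) ≈ 89.92°
pole (s+4): 4 + j678 → |·| = √(4²+678²) = √459700 ≈ 678.01, ∠ = arctan(678/4) ≈ 89.66°
pole (s+555): 555 + j678 → |·| = √(555²+678²) = √767709 ≈ 876.19, ∠ = arctan(678/555) ≈ 50.70°
|L| = 5 · 772.39 / 4.0278e+08 ≈ 9.5882e-06
Gain = 20 log₁₀(9.5882e-06) ≈ -100.37 dB
∠L = 61.38° − 230.28° = -168.90°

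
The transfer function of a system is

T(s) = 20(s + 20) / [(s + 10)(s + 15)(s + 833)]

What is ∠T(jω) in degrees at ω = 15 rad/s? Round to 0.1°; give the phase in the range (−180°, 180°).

At s = jω = j15:
zero (s+20): 20 + j15 → |·| = √(20²+15²) = √625 ≈ 25, ∠ = arctan(15/20) ≈ 36.87°
pole (s+10): 10 + j15 → |·| = √(10²+15²) = √325 ≈ 18.028, ∠ = arctan(15/10) ≈ 56.31°
pole (s+15): 15 + j15 → |·| = √(15²+15²) = √450 ≈ 21.213, ∠ = arctan(15/15) ≈ 45.00°
pole (s+833): 833 + j15 → |·| = √(833²+15²) = √694114 ≈ 833.14, ∠ = arctan(15/833) ≈ 1.03°
∠T = 36.87° − 102.34° = -65.47°

-65.5°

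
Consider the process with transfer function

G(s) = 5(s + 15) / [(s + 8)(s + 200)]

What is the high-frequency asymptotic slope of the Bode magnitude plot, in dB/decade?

Each pole contributes −20 dB/decade at high frequency; each zero contributes +20 dB/decade.
Net: 1 zero(s) − 2 pole(s) → -20 dB/decade.

-20 dB/decade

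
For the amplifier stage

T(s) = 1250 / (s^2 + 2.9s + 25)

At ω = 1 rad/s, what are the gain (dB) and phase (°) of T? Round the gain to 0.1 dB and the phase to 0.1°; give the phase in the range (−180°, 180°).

34.3 dB, -6.9°

At s = jω = j1:
quadratic: (j1)² + 2.9·j1 + 25 = 24 + j2.9 → |·| ≈ 24.175, ∠ ≈ 6.89°
|T| = 1250 / 24.175 ≈ 51.706
Gain = 20 log₁₀(51.706) ≈ 34.27 dB
∠T = 0.00° − 6.89° = -6.89°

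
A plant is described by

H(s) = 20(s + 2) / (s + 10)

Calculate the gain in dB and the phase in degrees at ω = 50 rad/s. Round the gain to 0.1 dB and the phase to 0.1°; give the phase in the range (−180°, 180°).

At s = jω = j50:
zero (s+2): 2 + j50 → |·| = √(2²+50²) = √2504 ≈ 50.04, ∠ = arctan(50/2) ≈ 87.71°
pole (s+10): 10 + j50 → |·| = √(10²+50²) = √2600 ≈ 50.99, ∠ = arctan(50/10) ≈ 78.69°
|H| = 20 · 50.04 / 50.99 ≈ 19.627
Gain = 20 log₁₀(19.627) ≈ 25.86 dB
∠H = 87.71° − 78.69° = 9.02°

25.9 dB, 9.0°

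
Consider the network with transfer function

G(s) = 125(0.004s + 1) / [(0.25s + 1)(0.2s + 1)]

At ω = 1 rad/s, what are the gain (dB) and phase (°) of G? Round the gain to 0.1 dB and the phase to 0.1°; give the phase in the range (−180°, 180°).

41.5 dB, -25.1°

At ω = 1 rad/s:
zero (1 + j1·0.004) = 1 + j0.004 → |·| ≈ 1, ∠ ≈ 0.23°
pole (1 + j1·0.25) = 1 + j0.25 → |·| ≈ 1.0308, ∠ ≈ 14.04°
pole (1 + j1·0.2) = 1 + j0.2 → |·| ≈ 1.0198, ∠ ≈ 11.31°
|G| = 125 · 1 / (1.0308 · 1.0198) ≈ 118.91
Gain = 20 log₁₀(118.91) ≈ 41.50 dB
∠G = (0.23°) − (14.04° + 11.31°) = -25.12°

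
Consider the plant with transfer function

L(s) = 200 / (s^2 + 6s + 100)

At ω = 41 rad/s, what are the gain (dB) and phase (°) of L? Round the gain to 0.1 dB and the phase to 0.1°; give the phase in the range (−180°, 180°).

-18.1 dB, -171.2°

At s = jω = j41:
quadratic: (j41)² + 6·j41 + 100 = -1581 + j246 → |·| ≈ 1600, ∠ ≈ 171.16°
|L| = 200 / 1600 ≈ 0.125
Gain = 20 log₁₀(0.125) ≈ -18.06 dB
∠L = 0.00° − 171.16° = -171.16°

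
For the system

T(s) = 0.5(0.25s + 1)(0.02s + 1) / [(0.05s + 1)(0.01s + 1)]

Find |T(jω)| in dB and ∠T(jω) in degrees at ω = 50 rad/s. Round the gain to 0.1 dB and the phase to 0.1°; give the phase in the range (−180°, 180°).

At ω = 50 rad/s:
zero (1 + j50·0.25) = 1 + j12.5 → |·| ≈ 12.54, ∠ ≈ 85.43°
zero (1 + j50·0.02) = 1 + j1 → |·| ≈ 1.4142, ∠ ≈ 45.00°
pole (1 + j50·0.05) = 1 + j2.5 → |·| ≈ 2.6926, ∠ ≈ 68.20°
pole (1 + j50·0.01) = 1 + j0.5 → |·| ≈ 1.118, ∠ ≈ 26.57°
|T| = 0.5 · 12.54 · 1.4142 / (2.6926 · 1.118) ≈ 2.9455
Gain = 20 log₁₀(2.9455) ≈ 9.38 dB
∠T = (85.43° + 45.00°) − (68.20° + 26.57°) = 35.66°

9.4 dB, 35.7°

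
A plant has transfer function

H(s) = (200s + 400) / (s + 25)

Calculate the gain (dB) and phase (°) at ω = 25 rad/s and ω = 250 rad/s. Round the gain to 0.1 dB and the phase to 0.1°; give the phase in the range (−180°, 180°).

Substitute s = j25:
Numerator: 200(j25) + 400 = 400 + j5000
Denominator: (j25) + 25 = 25 + j25
|N| = √(400² + 5000²) ≈ 5016, ∠N ≈ 85.43°
|D| = √(25² + 25²) ≈ 35.355, ∠D ≈ 45.00°
|H| = 5016 / 35.355 ≈ 141.88
Gain = 20 log₁₀(141.88) ≈ 43.04 dB
∠H = 85.43° − 45.00° = 40.43°

Substitute s = j250:
Numerator: 200(j250) + 400 = 400 + j50000
Denominator: (j250) + 25 = 25 + j250
|N| = √(400² + 50000²) ≈ 50002, ∠N ≈ 89.54°
|D| = √(25² + 250²) ≈ 251.25, ∠D ≈ 84.29°
|H| = 50002 / 251.25 ≈ 199.01
Gain = 20 log₁₀(199.01) ≈ 45.98 dB
∠H = 89.54° − 84.29° = 5.25°

ω = 25: 43.0 dB, 40.4°; ω = 250: 46.0 dB, 5.3°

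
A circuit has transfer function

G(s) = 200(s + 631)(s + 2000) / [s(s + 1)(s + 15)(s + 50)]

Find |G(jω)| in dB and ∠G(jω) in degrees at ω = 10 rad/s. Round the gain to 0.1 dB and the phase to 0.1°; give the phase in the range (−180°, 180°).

68.7 dB, 141.9°

At s = jω = j10:
zero (s+631): 631 + j10 → |·| = √(631²+10²) = √398261 ≈ 631.08, ∠ = arctan(10/631) ≈ 0.91°
zero (s+2000): 2000 + j10 → |·| = √(2000²+10²) = √4000100 ≈ 2000, ∠ = arctan(10/2000) ≈ 0.29°
pole (s+1): 1 + j10 → |·| = √(1²+10²) = √101 ≈ 10.05, ∠ = arctan(10/1) ≈ 84.29°
pole (s+15): 15 + j10 → |·| = √(15²+10²) = √325 ≈ 18.028, ∠ = arctan(10/15) ≈ 33.69°
pole (s+50): 50 + j10 → |·| = √(50²+10²) = √2600 ≈ 50.99, ∠ = arctan(10/50) ≈ 11.31°
pole at origin: |s| = 10, ∠ = 90.00° (in denominator)
|G| = 200 · 1.2622e+06 / 92384 ≈ 2732.5
Gain = 20 log₁₀(2732.5) ≈ 68.73 dB
∠G = 1.20° − 219.29° = -218.09° ≡ 141.91° (principal value)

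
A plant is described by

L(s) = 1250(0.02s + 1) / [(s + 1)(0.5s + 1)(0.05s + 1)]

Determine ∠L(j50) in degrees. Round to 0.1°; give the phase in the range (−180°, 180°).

At ω = 50 rad/s:
zero (1 + j50·0.02) = 1 + j1 → |·| ≈ 1.4142, ∠ ≈ 45.00°
pole (1 + j50·1) = 1 + j50 → |·| ≈ 50.01, ∠ ≈ 88.85°
pole (1 + j50·0.5) = 1 + j25 → |·| ≈ 25.02, ∠ ≈ 87.71°
pole (1 + j50·0.05) = 1 + j2.5 → |·| ≈ 2.6926, ∠ ≈ 68.20°
∠L = (45.00°) − (88.85° + 87.71° + 68.20°) = -199.76° ≡ 160.24° (principal value)

160.2°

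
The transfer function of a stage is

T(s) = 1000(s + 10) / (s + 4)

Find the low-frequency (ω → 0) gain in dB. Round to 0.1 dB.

68.0 dB

T(0) = 1000·10 / (4) = 2500
20 log₁₀(2500) ≈ 67.96 dB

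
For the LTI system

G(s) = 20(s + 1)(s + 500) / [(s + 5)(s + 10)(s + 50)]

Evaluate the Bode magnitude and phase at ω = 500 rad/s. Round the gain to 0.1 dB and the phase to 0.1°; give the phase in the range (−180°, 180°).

At s = jω = j500:
zero (s+1): 1 + j500 → |·| = √(1²+500²) = √250001 ≈ 500, ∠ = arctan(500/1) ≈ 89.89°
zero (s+500): 500 + j500 → |·| = √(500²+500²) = √500000 ≈ 707.11, ∠ = arctan(500/500) ≈ 45.00°
pole (s+5): 5 + j500 → |·| = √(5²+500²) = √250025 ≈ 500.02, ∠ = arctan(500/5) ≈ 89.43°
pole (s+10): 10 + j500 → |·| = √(10²+500²) = √250100 ≈ 500.1, ∠ = arctan(500/10) ≈ 88.85°
pole (s+50): 50 + j500 → |·| = √(50²+500²) = √252500 ≈ 502.49, ∠ = arctan(500/50) ≈ 84.29°
|G| = 20 · 3.5356e+05 / 1.2565e+08 ≈ 0.056277
Gain = 20 log₁₀(0.056277) ≈ -24.99 dB
∠G = 134.89° − 262.57° = -127.68°

-25.0 dB, -127.7°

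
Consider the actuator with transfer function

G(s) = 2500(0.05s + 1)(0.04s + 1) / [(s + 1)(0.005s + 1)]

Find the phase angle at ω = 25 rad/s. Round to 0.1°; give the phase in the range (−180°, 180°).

1.5°

At ω = 25 rad/s:
zero (1 + j25·0.05) = 1 + j1.25 → |·| ≈ 1.6008, ∠ ≈ 51.34°
zero (1 + j25·0.04) = 1 + j1 → |·| ≈ 1.4142, ∠ ≈ 45.00°
pole (1 + j25·1) = 1 + j25 → |·| ≈ 25.02, ∠ ≈ 87.71°
pole (1 + j25·0.005) = 1 + j0.125 → |·| ≈ 1.0078, ∠ ≈ 7.13°
∠G = (51.34° + 45.00°) − (87.71° + 7.13°) = 1.50°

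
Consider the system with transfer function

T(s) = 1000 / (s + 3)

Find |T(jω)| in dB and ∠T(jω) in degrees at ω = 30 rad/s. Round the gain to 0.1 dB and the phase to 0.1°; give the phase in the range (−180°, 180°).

30.4 dB, -84.3°

At s = jω = j30:
pole (s+3): 3 + j30 → |·| = √(3²+30²) = √909 ≈ 30.15, ∠ = arctan(30/3) ≈ 84.29°
|T| = 1000 / 30.15 ≈ 33.167
Gain = 20 log₁₀(33.167) ≈ 30.41 dB
∠T = 0.00° − 84.29° = -84.29°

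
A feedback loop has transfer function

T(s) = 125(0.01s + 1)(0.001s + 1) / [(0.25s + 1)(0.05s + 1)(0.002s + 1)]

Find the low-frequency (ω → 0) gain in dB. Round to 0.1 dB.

T(0) = 125 · 1 / 1 = 125
20 log₁₀(125) ≈ 41.94 dB

41.9 dB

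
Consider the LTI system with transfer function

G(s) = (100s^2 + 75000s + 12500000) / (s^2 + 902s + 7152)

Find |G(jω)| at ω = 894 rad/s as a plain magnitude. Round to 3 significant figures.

84.1

Substitute s = j894:
Numerator: 100(j894)^2 + 75000(j894) + 12500000 = -67423600 + j67050000
Denominator: (j894)^2 + 902(j894) + 7152 = -792084 + j806388
|N| = √(67423600² + 67050000²) ≈ 9.5088e+07, ∠N ≈ 135.16°
|D| = √(792084² + 806388²) ≈ 1.1303e+06, ∠D ≈ 134.49°
|G| = 9.5088e+07 / 1.1303e+06 ≈ 84.126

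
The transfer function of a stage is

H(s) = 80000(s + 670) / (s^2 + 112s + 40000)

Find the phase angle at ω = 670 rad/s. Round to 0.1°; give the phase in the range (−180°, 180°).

-124.6°

At s = jω = j670:
zero (s+670): 670 + j670 → |·| = √(670²+670²) = √897800 ≈ 947.52, ∠ = arctan(670/670) ≈ 45.00°
quadratic: (j670)² + 112·j670 + 40000 = -408900 + j75040 → |·| ≈ 4.1573e+05, ∠ ≈ 169.60°
∠H = 45.00° − 169.60° = -124.60°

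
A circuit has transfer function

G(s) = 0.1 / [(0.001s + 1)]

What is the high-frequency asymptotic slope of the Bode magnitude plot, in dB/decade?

-20 dB/decade

Each pole contributes −20 dB/decade at high frequency; each zero contributes +20 dB/decade.
Net: 0 zero(s) − 1 pole(s) → -20 dB/decade.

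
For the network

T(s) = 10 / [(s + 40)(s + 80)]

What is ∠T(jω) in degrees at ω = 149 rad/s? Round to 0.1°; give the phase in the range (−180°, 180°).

At s = jω = j149:
pole (s+40): 40 + j149 → |·| = √(40²+149²) = √23801 ≈ 154.28, ∠ = arctan(149/40) ≈ 74.97°
pole (s+80): 80 + j149 → |·| = √(80²+149²) = √28601 ≈ 169.12, ∠ = arctan(149/80) ≈ 61.77°
∠T = 0.00° − 136.74° = -136.74°

-136.7°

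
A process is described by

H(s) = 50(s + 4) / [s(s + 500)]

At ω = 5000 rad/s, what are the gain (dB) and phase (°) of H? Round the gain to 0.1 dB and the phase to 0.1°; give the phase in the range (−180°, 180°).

At s = jω = j5000:
zero (s+4): 4 + j5000 → |·| = √(4²+5000²) = √25000016 ≈ 5000, ∠ = arctan(5000/4) ≈ 89.95°
pole (s+500): 500 + j5000 → |·| = √(500²+5000²) = √25250000 ≈ 5024.9, ∠ = arctan(5000/500) ≈ 84.29°
pole at origin: |s| = 5000, ∠ = 90.00° (in denominator)
|H| = 50 · 5000 / 2.5124e+07 ≈ 0.0099506
Gain = 20 log₁₀(0.0099506) ≈ -40.04 dB
∠H = 89.95° − 174.29° = -84.34°

-40.0 dB, -84.3°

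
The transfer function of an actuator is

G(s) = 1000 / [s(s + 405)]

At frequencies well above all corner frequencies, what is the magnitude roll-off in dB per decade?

-40 dB/decade

Each pole contributes −20 dB/decade at high frequency; each zero contributes +20 dB/decade.
Net: 0 zero(s) − 2 pole(s) → -40 dB/decade.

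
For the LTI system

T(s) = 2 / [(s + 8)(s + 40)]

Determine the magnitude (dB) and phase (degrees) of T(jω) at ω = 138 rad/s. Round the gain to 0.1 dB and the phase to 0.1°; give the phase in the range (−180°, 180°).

At s = jω = j138:
pole (s+8): 8 + j138 → |·| = √(8²+138²) = √19108 ≈ 138.23, ∠ = arctan(138/8) ≈ 86.68°
pole (s+40): 40 + j138 → |·| = √(40²+138²) = √20644 ≈ 143.68, ∠ = arctan(138/40) ≈ 73.84°
|T| = 2 / 19861 ≈ 0.0001007
Gain = 20 log₁₀(0.0001007) ≈ -79.94 dB
∠T = 0.00° − 160.52° = -160.52°

-79.9 dB, -160.5°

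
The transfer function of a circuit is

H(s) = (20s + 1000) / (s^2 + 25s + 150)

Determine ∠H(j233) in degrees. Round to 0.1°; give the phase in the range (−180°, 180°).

-96.0°

Substitute s = j233:
Numerator: 20(j233) + 1000 = 1000 + j4660
Denominator: (j233)^2 + 25(j233) + 150 = -54139 + j5825
|N| = √(1000² + 4660²) ≈ 4766.1, ∠N ≈ 77.89°
|D| = √(54139² + 5825²) ≈ 54451, ∠D ≈ 173.86°
∠H = 77.89° − 173.86° = -95.97°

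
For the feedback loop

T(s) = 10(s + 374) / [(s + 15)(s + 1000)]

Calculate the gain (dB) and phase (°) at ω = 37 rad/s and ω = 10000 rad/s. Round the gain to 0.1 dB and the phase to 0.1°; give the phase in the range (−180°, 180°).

ω = 37: -20.5 dB, -64.4°; ω = 10000: -60.0 dB, -86.3°

At s = jω = j37:
zero (s+374): 374 + j37 → |·| = √(374²+37²) = √141245 ≈ 375.83, ∠ = arctan(37/374) ≈ 5.65°
pole (s+15): 15 + j37 → |·| = √(15²+37²) = √1594 ≈ 39.925, ∠ = arctan(37/15) ≈ 67.93°
pole (s+1000): 1000 + j37 → |·| = √(1000²+37²) = √1001369 ≈ 1000.7, ∠ = arctan(37/1000) ≈ 2.12°
|T| = 10 · 375.83 / 39953 ≈ 0.094068
Gain = 20 log₁₀(0.094068) ≈ -20.53 dB
∠T = 5.65° − 70.05° = -64.40°

At s = jω = j10000:
zero (s+374): 374 + j10000 → |·| = √(374²+10000²) = √100139876 ≈ 10007, ∠ = arctan(10000/374) ≈ 87.86°
pole (s+15): 15 + j10000 → |·| = √(15²+10000²) = √100000225 ≈ 10000, ∠ = arctan(10000/15) ≈ 89.91°
pole (s+1000): 1000 + j10000 → |·| = √(1000²+10000²) = √101000000 ≈ 10050, ∠ = arctan(10000/1000) ≈ 84.29°
|T| = 10 · 10007 / 1.005e+08 ≈ 0.00099572
Gain = 20 log₁₀(0.00099572) ≈ -60.04 dB
∠T = 87.86° − 174.20° = -86.34°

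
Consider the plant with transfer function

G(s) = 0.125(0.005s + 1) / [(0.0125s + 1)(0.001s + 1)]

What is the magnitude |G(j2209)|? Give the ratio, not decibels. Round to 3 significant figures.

At ω = 2209 rad/s:
zero (1 + j2209·0.005) = 1 + j11.045 → |·| ≈ 11.09, ∠ ≈ 84.83°
pole (1 + j2209·0.0125) = 1 + j27.6125 → |·| ≈ 27.631, ∠ ≈ 87.93°
pole (1 + j2209·0.001) = 1 + j2.209 → |·| ≈ 2.4248, ∠ ≈ 65.64°
|G| = 0.125 · 11.09 / (27.631 · 2.4248) ≈ 0.02069

0.0207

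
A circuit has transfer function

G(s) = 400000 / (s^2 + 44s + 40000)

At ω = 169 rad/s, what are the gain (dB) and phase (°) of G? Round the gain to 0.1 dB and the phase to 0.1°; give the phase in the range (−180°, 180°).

At s = jω = j169:
quadratic: (j169)² + 44·j169 + 40000 = 11439 + j7436 → |·| ≈ 13643, ∠ ≈ 33.03°
|G| = 400000 / 13643 ≈ 29.319
Gain = 20 log₁₀(29.319) ≈ 29.34 dB
∠G = 0.00° − 33.03° = -33.03°

29.3 dB, -33.0°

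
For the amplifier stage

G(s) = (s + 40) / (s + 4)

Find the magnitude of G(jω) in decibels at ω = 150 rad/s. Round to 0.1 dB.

0.3 dB

Substitute s = j150:
Numerator: (j150) + 40 = 40 + j150
Denominator: (j150) + 4 = 4 + j150
|N| = √(40² + 150²) ≈ 155.24, ∠N ≈ 75.07°
|D| = √(4² + 150²) ≈ 150.05, ∠D ≈ 88.47°
|G| = 155.24 / 150.05 ≈ 1.0346
Gain = 20 log₁₀(1.0346) ≈ 0.30 dB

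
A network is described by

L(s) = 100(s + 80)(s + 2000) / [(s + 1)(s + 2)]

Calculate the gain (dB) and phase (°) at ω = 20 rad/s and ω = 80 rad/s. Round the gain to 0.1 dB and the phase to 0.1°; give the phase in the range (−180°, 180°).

At s = jω = j20:
zero (s+80): 80 + j20 → |·| = √(80²+20²) = √6800 ≈ 82.462, ∠ = arctan(20/80) ≈ 14.04°
zero (s+2000): 2000 + j20 → |·| = √(2000²+20²) = √4000400 ≈ 2000.1, ∠ = arctan(20/2000) ≈ 0.57°
pole (s+1): 1 + j20 → |·| = √(1²+20²) = √401 ≈ 20.025, ∠ = arctan(20/1) ≈ 87.14°
pole (s+2): 2 + j20 → |·| = √(2²+20²) = √404 ≈ 20.1, ∠ = arctan(20/2) ≈ 84.29°
|L| = 100 · 1.6493e+05 / 402.5 ≈ 40976
Gain = 20 log₁₀(40976) ≈ 92.25 dB
∠L = 14.61° − 171.43° = -156.82°

At s = jω = j80:
zero (s+80): 80 + j80 → |·| = √(80²+80²) = √12800 ≈ 113.14, ∠ = arctan(80/80) ≈ 45.00°
zero (s+2000): 2000 + j80 → |·| = √(2000²+80²) = √4006400 ≈ 2001.6, ∠ = arctan(80/2000) ≈ 2.29°
pole (s+1): 1 + j80 → |·| = √(1²+80²) = √6401 ≈ 80.006, ∠ = arctan(80/1) ≈ 89.28°
pole (s+2): 2 + j80 → |·| = √(2²+80²) = √6404 ≈ 80.025, ∠ = arctan(80/2) ≈ 88.57°
|L| = 100 · 2.2646e+05 / 6402.5 ≈ 3537.1
Gain = 20 log₁₀(3537.1) ≈ 70.97 dB
∠L = 47.29° − 177.85° = -130.56°

ω = 20: 92.3 dB, -156.8°; ω = 80: 71.0 dB, -130.6°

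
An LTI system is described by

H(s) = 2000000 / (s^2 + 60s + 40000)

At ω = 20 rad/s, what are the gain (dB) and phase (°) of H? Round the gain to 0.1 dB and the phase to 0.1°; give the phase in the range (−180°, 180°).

34.1 dB, -1.7°

At s = jω = j20:
quadratic: (j20)² + 60·j20 + 40000 = 39600 + j1200 → |·| ≈ 39618, ∠ ≈ 1.74°
|H| = 2000000 / 39618 ≈ 50.482
Gain = 20 log₁₀(50.482) ≈ 34.06 dB
∠H = 0.00° − 1.74° = -1.74°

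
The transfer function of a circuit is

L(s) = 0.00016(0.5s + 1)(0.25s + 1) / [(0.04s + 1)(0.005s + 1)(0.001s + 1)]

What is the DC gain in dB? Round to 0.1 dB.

-75.9 dB

L(0) = 0.00016 · 1 / 1 = 0.00016
20 log₁₀(0.00016) ≈ -75.92 dB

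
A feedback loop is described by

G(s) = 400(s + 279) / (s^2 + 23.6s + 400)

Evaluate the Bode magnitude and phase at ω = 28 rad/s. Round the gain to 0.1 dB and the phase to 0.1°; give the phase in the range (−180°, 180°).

At s = jω = j28:
zero (s+279): 279 + j28 → |·| = √(279²+28²) = √78625 ≈ 280.4, ∠ = arctan(28/279) ≈ 5.73°
quadratic: (j28)² + 23.6·j28 + 400 = -384 + j660.8 → |·| ≈ 764.27, ∠ ≈ 120.16°
|G| = 400 · 280.4 / 764.27 ≈ 146.75
Gain = 20 log₁₀(146.75) ≈ 43.33 dB
∠G = 5.73° − 120.16° = -114.43°

43.3 dB, -114.4°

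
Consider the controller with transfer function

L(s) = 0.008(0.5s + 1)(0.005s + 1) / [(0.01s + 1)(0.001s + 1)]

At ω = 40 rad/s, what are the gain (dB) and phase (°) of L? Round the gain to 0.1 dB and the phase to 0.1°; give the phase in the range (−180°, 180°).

At ω = 40 rad/s:
zero (1 + j40·0.5) = 1 + j20 → |·| ≈ 20.025, ∠ ≈ 87.14°
zero (1 + j40·0.005) = 1 + j0.2 → |·| ≈ 1.0198, ∠ ≈ 11.31°
pole (1 + j40·0.01) = 1 + j0.4 → |·| ≈ 1.077, ∠ ≈ 21.80°
pole (1 + j40·0.001) = 1 + j0.04 → |·| ≈ 1.0008, ∠ ≈ 2.29°
|L| = 0.008 · 20.025 · 1.0198 / (1.077 · 1.0008) ≈ 0.15157
Gain = 20 log₁₀(0.15157) ≈ -16.39 dB
∠L = (87.14° + 11.31°) − (21.80° + 2.29°) = 74.36°

-16.4 dB, 74.4°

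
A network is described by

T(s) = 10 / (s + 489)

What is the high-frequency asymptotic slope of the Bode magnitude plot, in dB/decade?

-20 dB/decade

Each pole contributes −20 dB/decade at high frequency; each zero contributes +20 dB/decade.
Net: 0 zero(s) − 1 pole(s) → -20 dB/decade.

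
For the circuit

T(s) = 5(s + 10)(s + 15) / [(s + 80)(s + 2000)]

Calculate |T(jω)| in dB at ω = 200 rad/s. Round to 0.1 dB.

At s = jω = j200:
zero (s+10): 10 + j200 → |·| = √(10²+200²) = √40100 ≈ 200.25, ∠ = arctan(200/10) ≈ 87.14°
zero (s+15): 15 + j200 → |·| = √(15²+200²) = √40225 ≈ 200.56, ∠ = arctan(200/15) ≈ 85.71°
pole (s+80): 80 + j200 → |·| = √(80²+200²) = √46400 ≈ 215.41, ∠ = arctan(200/80) ≈ 68.20°
pole (s+2000): 2000 + j200 → |·| = √(2000²+200²) = √4040000 ≈ 2010, ∠ = arctan(200/2000) ≈ 5.71°
|T| = 5 · 40162 / 4.3297e+05 ≈ 0.4638
Gain = 20 log₁₀(0.4638) ≈ -6.67 dB

-6.7 dB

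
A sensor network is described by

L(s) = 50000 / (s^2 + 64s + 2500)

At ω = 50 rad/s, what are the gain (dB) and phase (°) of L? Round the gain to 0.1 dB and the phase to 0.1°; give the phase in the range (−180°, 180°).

At s = jω = j50:
quadratic: (j50)² + 64·j50 + 2500 = 0 + j3200 → |·| ≈ 3200, ∠ ≈ 90.00°
|L| = 50000 / 3200 ≈ 15.625
Gain = 20 log₁₀(15.625) ≈ 23.88 dB
∠L = 0.00° − 90.00° = -90.00°

23.9 dB, -90.0°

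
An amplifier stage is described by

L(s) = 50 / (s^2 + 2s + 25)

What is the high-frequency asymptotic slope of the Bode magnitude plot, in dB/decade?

-40 dB/decade

Each pole contributes −20 dB/decade at high frequency; each zero contributes +20 dB/decade.
Net: 0 zero(s) − 2 pole(s) → -40 dB/decade.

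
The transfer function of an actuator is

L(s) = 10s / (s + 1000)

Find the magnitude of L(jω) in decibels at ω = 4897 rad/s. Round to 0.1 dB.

At s = jω = j4897:
zero at origin: s = j4897 → |·| = 4897, ∠ = 90.00°
pole (s+1000): 1000 + j4897 → |·| = √(1000²+4897²) = √24980609 ≈ 4998.1, ∠ = arctan(4897/1000) ≈ 78.46°
|L| = 10 · 4897 / 4998.1 ≈ 9.7977
Gain = 20 log₁₀(9.7977) ≈ 19.82 dB

19.8 dB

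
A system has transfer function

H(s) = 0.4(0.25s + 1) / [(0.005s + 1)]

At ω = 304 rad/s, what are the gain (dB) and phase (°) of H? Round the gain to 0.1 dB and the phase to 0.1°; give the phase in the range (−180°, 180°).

24.5 dB, 32.6°

At ω = 304 rad/s:
zero (1 + j304·0.25) = 1 + j76 → |·| ≈ 76.007, ∠ ≈ 89.25°
pole (1 + j304·0.005) = 1 + j1.52 → |·| ≈ 1.8195, ∠ ≈ 56.66°
|H| = 0.4 · 76.007 / (1.8195) ≈ 16.709
Gain = 20 log₁₀(16.709) ≈ 24.46 dB
∠H = (89.25°) − (56.66°) = 32.59°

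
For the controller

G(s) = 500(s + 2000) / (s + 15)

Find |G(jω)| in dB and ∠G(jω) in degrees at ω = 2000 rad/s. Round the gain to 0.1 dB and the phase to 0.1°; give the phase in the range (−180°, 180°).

57.0 dB, -44.6°

At s = jω = j2000:
zero (s+2000): 2000 + j2000 → |·| = √(2000²+2000²) = √8000000 ≈ 2828.4, ∠ = arctan(2000/2000) ≈ 45.00°
pole (s+15): 15 + j2000 → |·| = √(15²+2000²) = √4000225 ≈ 2000.1, ∠ = arctan(2000/15) ≈ 89.57°
|G| = 500 · 2828.4 / 2000.1 ≈ 707.06
Gain = 20 log₁₀(707.06) ≈ 56.99 dB
∠G = 45.00° − 89.57° = -44.57°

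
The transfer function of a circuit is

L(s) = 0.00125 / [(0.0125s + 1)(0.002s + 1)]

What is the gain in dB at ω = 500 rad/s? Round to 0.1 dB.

-77.1 dB

At ω = 500 rad/s:
pole (1 + j500·0.0125) = 1 + j6.25 → |·| ≈ 6.3295, ∠ ≈ 80.91°
pole (1 + j500·0.002) = 1 + j1 → |·| ≈ 1.4142, ∠ ≈ 45.00°
|L| = 0.00125 · 1 / (6.3295 · 1.4142) ≈ 0.00013965
Gain = 20 log₁₀(0.00013965) ≈ -77.10 dB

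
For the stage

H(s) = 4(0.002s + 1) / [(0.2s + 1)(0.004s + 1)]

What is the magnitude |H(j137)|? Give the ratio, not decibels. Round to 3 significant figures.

At ω = 137 rad/s:
zero (1 + j137·0.002) = 1 + j0.274 → |·| ≈ 1.0369, ∠ ≈ 15.32°
pole (1 + j137·0.2) = 1 + j27.4 → |·| ≈ 27.418, ∠ ≈ 87.91°
pole (1 + j137·0.004) = 1 + j0.548 → |·| ≈ 1.1403, ∠ ≈ 28.72°
|H| = 4 · 1.0369 / (27.418 · 1.1403) ≈ 0.13266

0.133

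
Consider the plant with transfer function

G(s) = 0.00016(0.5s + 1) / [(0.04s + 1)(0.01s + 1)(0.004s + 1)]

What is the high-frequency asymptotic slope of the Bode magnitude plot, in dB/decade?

Each pole contributes −20 dB/decade at high frequency; each zero contributes +20 dB/decade.
Net: 1 zero(s) − 3 pole(s) → -40 dB/decade.

-40 dB/decade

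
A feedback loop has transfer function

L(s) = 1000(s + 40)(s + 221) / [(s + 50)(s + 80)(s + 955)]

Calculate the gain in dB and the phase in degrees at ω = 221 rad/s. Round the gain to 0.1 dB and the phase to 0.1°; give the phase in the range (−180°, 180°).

2.6 dB, -35.6°

At s = jω = j221:
zero (s+40): 40 + j221 → |·| = √(40²+221²) = √50441 ≈ 224.59, ∠ = arctan(221/40) ≈ 79.74°
zero (s+221): 221 + j221 → |·| = √(221²+221²) = √97682 ≈ 312.54, ∠ = arctan(221/221) ≈ 45.00°
pole (s+50): 50 + j221 → |·| = √(50²+221²) = √51341 ≈ 226.59, ∠ = arctan(221/50) ≈ 77.25°
pole (s+80): 80 + j221 → |·| = √(80²+221²) = √55241 ≈ 235.03, ∠ = arctan(221/80) ≈ 70.10°
pole (s+955): 955 + j221 → |·| = √(955²+221²) = √960866 ≈ 980.24, ∠ = arctan(221/955) ≈ 13.03°
|L| = 1000 · 70193 / 5.2203e+07 ≈ 1.3446
Gain = 20 log₁₀(1.3446) ≈ 2.57 dB
∠L = 124.74° − 160.38° = -35.64°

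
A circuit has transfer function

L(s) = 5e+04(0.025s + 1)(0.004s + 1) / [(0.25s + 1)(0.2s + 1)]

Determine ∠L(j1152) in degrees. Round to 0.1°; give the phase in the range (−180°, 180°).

-13.8°

At ω = 1152 rad/s:
zero (1 + j1152·0.025) = 1 + j28.8 → |·| ≈ 28.817, ∠ ≈ 88.01°
zero (1 + j1152·0.004) = 1 + j4.608 → |·| ≈ 4.7153, ∠ ≈ 77.76°
pole (1 + j1152·0.25) = 1 + j288 → |·| ≈ 288, ∠ ≈ 89.80°
pole (1 + j1152·0.2) = 1 + j230.4 → |·| ≈ 230.4, ∠ ≈ 89.75°
∠L = (88.01° + 77.76°) − (89.80° + 89.75°) = -13.78°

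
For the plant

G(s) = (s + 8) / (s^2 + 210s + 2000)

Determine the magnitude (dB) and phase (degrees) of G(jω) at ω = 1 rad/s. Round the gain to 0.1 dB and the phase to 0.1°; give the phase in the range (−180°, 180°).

Substitute s = j1:
Numerator: (j1) + 8 = 8 + j1
Denominator: (j1)^2 + 210(j1) + 2000 = 1999 + j210
|N| = √(8² + 1²) ≈ 8.0623, ∠N ≈ 7.13°
|D| = √(1999² + 210²) ≈ 2010, ∠D ≈ 6.00°
|G| = 8.0623 / 2010 ≈ 0.0040111
Gain = 20 log₁₀(0.0040111) ≈ -47.93 dB
∠G = 7.13° − 6.00° = 1.13°

-47.9 dB, 1.1°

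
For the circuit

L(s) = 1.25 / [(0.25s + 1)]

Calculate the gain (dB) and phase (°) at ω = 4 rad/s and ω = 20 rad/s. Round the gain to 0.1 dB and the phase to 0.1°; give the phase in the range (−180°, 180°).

ω = 4: -1.1 dB, -45.0°; ω = 20: -12.2 dB, -78.7°

At ω = 4 rad/s:
pole (1 + j4·0.25) = 1 + j1 → |·| ≈ 1.4142, ∠ ≈ 45.00°
|L| = 1.25 · 1 / (1.4142) ≈ 0.88389
Gain = 20 log₁₀(0.88389) ≈ -1.07 dB
∠L = (0°) − (45.00°) = -45.00°

At ω = 20 rad/s:
pole (1 + j20·0.25) = 1 + j5 → |·| ≈ 5.099, ∠ ≈ 78.69°
|L| = 1.25 · 1 / (5.099) ≈ 0.24515
Gain = 20 log₁₀(0.24515) ≈ -12.21 dB
∠L = (0°) − (78.69°) = -78.69°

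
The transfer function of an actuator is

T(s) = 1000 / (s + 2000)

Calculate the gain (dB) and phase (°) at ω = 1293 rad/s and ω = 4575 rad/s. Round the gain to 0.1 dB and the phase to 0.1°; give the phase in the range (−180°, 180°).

At s = jω = j1293:
pole (s+2000): 2000 + j1293 → |·| = √(2000²+1293²) = √5671849 ≈ 2381.6, ∠ = arctan(1293/2000) ≈ 32.88°
|T| = 1000 / 2381.6 ≈ 0.41989
Gain = 20 log₁₀(0.41989) ≈ -7.54 dB
∠T = 0.00° − 32.88° = -32.88°

At s = jω = j4575:
pole (s+2000): 2000 + j4575 → |·| = √(2000²+4575²) = √24930625 ≈ 4993.1, ∠ = arctan(4575/2000) ≈ 66.39°
|T| = 1000 / 4993.1 ≈ 0.20028
Gain = 20 log₁₀(0.20028) ≈ -13.97 dB
∠T = 0.00° − 66.39° = -66.39°

ω = 1293: -7.5 dB, -32.9°; ω = 4575: -14.0 dB, -66.4°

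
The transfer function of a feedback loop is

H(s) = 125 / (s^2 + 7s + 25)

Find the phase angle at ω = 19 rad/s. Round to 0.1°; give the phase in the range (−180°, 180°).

At s = jω = j19:
quadratic: (j19)² + 7·j19 + 25 = -336 + j133 → |·| ≈ 361.37, ∠ ≈ 158.40°
∠H = 0.00° − 158.40° = -158.40°

-158.4°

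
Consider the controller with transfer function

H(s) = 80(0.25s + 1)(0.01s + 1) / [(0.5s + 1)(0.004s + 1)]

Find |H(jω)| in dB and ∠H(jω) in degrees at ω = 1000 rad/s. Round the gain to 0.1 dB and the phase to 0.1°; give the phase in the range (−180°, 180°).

39.8 dB, 8.2°

At ω = 1000 rad/s:
zero (1 + j1000·0.25) = 1 + j250 → |·| ≈ 250, ∠ ≈ 89.77°
zero (1 + j1000·0.01) = 1 + j10 → |·| ≈ 10.05, ∠ ≈ 84.29°
pole (1 + j1000·0.5) = 1 + j500 → |·| ≈ 500, ∠ ≈ 89.89°
pole (1 + j1000·0.004) = 1 + j4 → |·| ≈ 4.1231, ∠ ≈ 75.96°
|H| = 80 · 250 · 10.05 / (500 · 4.1231) ≈ 97.499
Gain = 20 log₁₀(97.499) ≈ 39.78 dB
∠H = (89.77° + 84.29°) − (89.89° + 75.96°) = 8.21°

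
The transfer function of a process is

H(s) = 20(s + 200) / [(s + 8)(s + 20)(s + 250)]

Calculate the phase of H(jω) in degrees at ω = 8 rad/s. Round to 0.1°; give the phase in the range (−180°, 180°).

At s = jω = j8:
zero (s+200): 200 + j8 → |·| = √(200²+8²) = √40064 ≈ 200.16, ∠ = arctan(8/200) ≈ 2.29°
pole (s+8): 8 + j8 → |·| = √(8²+8²) = √128 ≈ 11.314, ∠ = arctan(8/8) ≈ 45.00°
pole (s+20): 20 + j8 → |·| = √(20²+8²) = √464 ≈ 21.541, ∠ = arctan(8/20) ≈ 21.80°
pole (s+250): 250 + j8 → |·| = √(250²+8²) = √62564 ≈ 250.13, ∠ = arctan(8/250) ≈ 1.83°
∠H = 2.29° − 68.63° = -66.34°

-66.3°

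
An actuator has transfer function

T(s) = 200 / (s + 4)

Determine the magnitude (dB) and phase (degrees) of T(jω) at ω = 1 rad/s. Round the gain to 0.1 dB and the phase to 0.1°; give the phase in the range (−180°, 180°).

Substitute s = j1:
Numerator: 200 = 200 + j0
Denominator: (j1) + 4 = 4 + j1
|N| = √(200² + 0²) ≈ 200, ∠N ≈ 0.00°
|D| = √(4² + 1²) ≈ 4.1231, ∠D ≈ 14.04°
|T| = 200 / 4.1231 ≈ 48.507
Gain = 20 log₁₀(48.507) ≈ 33.72 dB
∠T = 0.00° − 14.04° = -14.04°

33.7 dB, -14.0°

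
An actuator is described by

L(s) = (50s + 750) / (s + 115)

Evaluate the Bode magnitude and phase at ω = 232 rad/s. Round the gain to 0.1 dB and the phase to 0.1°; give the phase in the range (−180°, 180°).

33.0 dB, 22.7°

Substitute s = j232:
Numerator: 50(j232) + 750 = 750 + j11600
Denominator: (j232) + 115 = 115 + j232
|N| = √(750² + 11600²) ≈ 11624, ∠N ≈ 86.30°
|D| = √(115² + 232²) ≈ 258.94, ∠D ≈ 63.63°
|L| = 11624 / 258.94 ≈ 44.891
Gain = 20 log₁₀(44.891) ≈ 33.04 dB
∠L = 86.30° − 63.63° = 22.67°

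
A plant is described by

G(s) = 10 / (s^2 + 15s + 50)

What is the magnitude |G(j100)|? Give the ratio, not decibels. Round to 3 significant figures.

0.000994

Substitute s = j100:
Numerator: 10 = 10 + j0
Denominator: (j100)^2 + 15(j100) + 50 = -9950 + j1500
|N| = √(10² + 0²) ≈ 10, ∠N ≈ 0.00°
|D| = √(9950² + 1500²) ≈ 10062, ∠D ≈ 171.43°
|G| = 10 / 10062 ≈ 0.00099384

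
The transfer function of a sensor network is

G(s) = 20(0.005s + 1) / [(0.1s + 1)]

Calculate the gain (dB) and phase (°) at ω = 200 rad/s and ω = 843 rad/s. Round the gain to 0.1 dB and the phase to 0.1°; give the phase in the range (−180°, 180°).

At ω = 200 rad/s:
zero (1 + j200·0.005) = 1 + j1 → |·| ≈ 1.4142, ∠ ≈ 45.00°
pole (1 + j200·0.1) = 1 + j20 → |·| ≈ 20.025, ∠ ≈ 87.14°
|G| = 20 · 1.4142 / (20.025) ≈ 1.4124
Gain = 20 log₁₀(1.4124) ≈ 3.00 dB
∠G = (45.00°) − (87.14°) = -42.14°

At ω = 843 rad/s:
zero (1 + j843·0.005) = 1 + j4.215 → |·| ≈ 4.332, ∠ ≈ 76.65°
pole (1 + j843·0.1) = 1 + j84.3 → |·| ≈ 84.306, ∠ ≈ 89.32°
|G| = 20 · 4.332 / (84.306) ≈ 1.0277
Gain = 20 log₁₀(1.0277) ≈ 0.24 dB
∠G = (76.65°) − (89.32°) = -12.67°

ω = 200: 3.0 dB, -42.1°; ω = 843: 0.2 dB, -12.7°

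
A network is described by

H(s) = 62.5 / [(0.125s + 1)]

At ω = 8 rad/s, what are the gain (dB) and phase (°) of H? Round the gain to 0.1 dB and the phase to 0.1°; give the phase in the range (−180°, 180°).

32.9 dB, -45.0°

At ω = 8 rad/s:
pole (1 + j8·0.125) = 1 + j1 → |·| ≈ 1.4142, ∠ ≈ 45.00°
|H| = 62.5 · 1 / (1.4142) ≈ 44.195
Gain = 20 log₁₀(44.195) ≈ 32.91 dB
∠H = (0°) − (45.00°) = -45.00°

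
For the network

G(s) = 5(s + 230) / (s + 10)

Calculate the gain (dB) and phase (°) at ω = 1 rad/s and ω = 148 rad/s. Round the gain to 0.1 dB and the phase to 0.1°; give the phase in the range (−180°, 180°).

At s = jω = j1:
zero (s+230): 230 + j1 → |·| = √(230²+1²) = √52901 ≈ 230, ∠ = arctan(1/230) ≈ 0.25°
pole (s+10): 10 + j1 → |·| = √(10²+1²) = √101 ≈ 10.05, ∠ = arctan(1/10) ≈ 5.71°
|G| = 5 · 230 / 10.05 ≈ 114.43
Gain = 20 log₁₀(114.43) ≈ 41.17 dB
∠G = 0.25° − 5.71° = -5.46°

At s = jω = j148:
zero (s+230): 230 + j148 → |·| = √(230²+148²) = √74804 ≈ 273.5, ∠ = arctan(148/230) ≈ 32.76°
pole (s+10): 10 + j148 → |·| = √(10²+148²) = √22004 ≈ 148.34, ∠ = arctan(148/10) ≈ 86.13°
|G| = 5 · 273.5 / 148.34 ≈ 9.2187
Gain = 20 log₁₀(9.2187) ≈ 19.29 dB
∠G = 32.76° − 86.13° = -53.37°

ω = 1: 41.2 dB, -5.5°; ω = 148: 19.3 dB, -53.4°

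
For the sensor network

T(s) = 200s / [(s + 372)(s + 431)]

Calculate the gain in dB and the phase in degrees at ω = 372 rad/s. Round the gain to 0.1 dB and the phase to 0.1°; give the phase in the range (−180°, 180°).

At s = jω = j372:
zero at origin: s = j372 → |·| = 372, ∠ = 90.00°
pole (s+372): 372 + j372 → |·| = √(372²+372²) = √276768 ≈ 526.09, ∠ = arctan(372/372) ≈ 45.00°
pole (s+431): 431 + j372 → |·| = √(431²+372²) = √324145 ≈ 569.34, ∠ = arctan(372/431) ≈ 40.80°
|T| = 200 · 372 / 2.9952e+05 ≈ 0.2484
Gain = 20 log₁₀(0.2484) ≈ -12.10 dB
∠T = 90.00° − 85.80° = 4.20°

-12.1 dB, 4.2°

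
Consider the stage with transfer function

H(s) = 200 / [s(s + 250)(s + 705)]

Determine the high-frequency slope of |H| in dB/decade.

Each pole contributes −20 dB/decade at high frequency; each zero contributes +20 dB/decade.
Net: 0 zero(s) − 3 pole(s) → -60 dB/decade.

-60 dB/decade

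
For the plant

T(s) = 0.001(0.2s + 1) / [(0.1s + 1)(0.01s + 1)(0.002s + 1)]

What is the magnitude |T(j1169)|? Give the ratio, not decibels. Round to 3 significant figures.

At ω = 1169 rad/s:
zero (1 + j1169·0.2) = 1 + j233.8 → |·| ≈ 233.8, ∠ ≈ 89.75°
pole (1 + j1169·0.1) = 1 + j116.9 → |·| ≈ 116.9, ∠ ≈ 89.51°
pole (1 + j1169·0.01) = 1 + j11.69 → |·| ≈ 11.733, ∠ ≈ 85.11°
pole (1 + j1169·0.002) = 1 + j2.338 → |·| ≈ 2.5429, ∠ ≈ 66.84°
|T| = 0.001 · 233.8 / (116.9 · 11.733 · 2.5429) ≈ 6.7033e-05

6.70e-05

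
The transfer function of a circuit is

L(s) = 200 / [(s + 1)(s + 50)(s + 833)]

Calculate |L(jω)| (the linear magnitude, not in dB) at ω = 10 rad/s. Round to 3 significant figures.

At s = jω = j10:
pole (s+1): 1 + j10 → |·| = √(1²+10²) = √101 ≈ 10.05, ∠ = arctan(10/1) ≈ 84.29°
pole (s+50): 50 + j10 → |·| = √(50²+10²) = √2600 ≈ 50.99, ∠ = arctan(10/50) ≈ 11.31°
pole (s+833): 833 + j10 → |·| = √(833²+10²) = √693989 ≈ 833.06, ∠ = arctan(10/833) ≈ 0.69°
|L| = 200 / 4.269e+05 ≈ 0.00046849

0.000468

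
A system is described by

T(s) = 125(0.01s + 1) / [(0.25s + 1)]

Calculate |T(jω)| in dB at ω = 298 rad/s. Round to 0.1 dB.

At ω = 298 rad/s:
zero (1 + j298·0.01) = 1 + j2.98 → |·| ≈ 3.1433, ∠ ≈ 71.45°
pole (1 + j298·0.25) = 1 + j74.5 → |·| ≈ 74.507, ∠ ≈ 89.23°
|T| = 125 · 3.1433 / (74.507) ≈ 5.2735
Gain = 20 log₁₀(5.2735) ≈ 14.44 dB

14.4 dB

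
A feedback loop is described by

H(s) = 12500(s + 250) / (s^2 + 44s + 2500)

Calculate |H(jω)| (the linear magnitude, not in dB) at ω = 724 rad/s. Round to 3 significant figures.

At s = jω = j724:
zero (s+250): 250 + j724 → |·| = √(250²+724²) = √586676 ≈ 765.95, ∠ = arctan(724/250) ≈ 70.95°
quadratic: (j724)² + 44·j724 + 2500 = -521676 + j31856 → |·| ≈ 5.2265e+05, ∠ ≈ 176.51°
|H| = 12500 · 765.95 / 5.2265e+05 ≈ 18.319

18.3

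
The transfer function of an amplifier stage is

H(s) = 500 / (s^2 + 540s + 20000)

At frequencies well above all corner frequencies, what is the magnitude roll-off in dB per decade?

Each pole contributes −20 dB/decade at high frequency; each zero contributes +20 dB/decade.
Net: 0 zero(s) − 2 pole(s) → -40 dB/decade.

-40 dB/decade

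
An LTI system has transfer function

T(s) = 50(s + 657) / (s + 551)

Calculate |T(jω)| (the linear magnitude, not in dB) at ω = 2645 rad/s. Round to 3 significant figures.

At s = jω = j2645:
zero (s+657): 657 + j2645 → |·| = √(657²+2645²) = √7427674 ≈ 2725.4, ∠ = arctan(2645/657) ≈ 76.05°
pole (s+551): 551 + j2645 → |·| = √(551²+2645²) = √7299626 ≈ 2701.8, ∠ = arctan(2645/551) ≈ 78.23°
|T| = 50 · 2725.4 / 2701.8 ≈ 50.437

50.4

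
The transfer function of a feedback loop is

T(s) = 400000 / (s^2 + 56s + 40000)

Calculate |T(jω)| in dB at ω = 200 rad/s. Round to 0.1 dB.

At s = jω = j200:
quadratic: (j200)² + 56·j200 + 40000 = 0 + j11200 → |·| ≈ 11200, ∠ ≈ 90.00°
|T| = 400000 / 11200 ≈ 35.714
Gain = 20 log₁₀(35.714) ≈ 31.06 dB

31.1 dB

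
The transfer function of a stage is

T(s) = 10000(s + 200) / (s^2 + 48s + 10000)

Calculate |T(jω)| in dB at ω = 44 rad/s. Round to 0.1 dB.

At s = jω = j44:
zero (s+200): 200 + j44 → |·| = √(200²+44²) = √41936 ≈ 204.78, ∠ = arctan(44/200) ≈ 12.41°
quadratic: (j44)² + 48·j44 + 10000 = 8064 + j2112 → |·| ≈ 8336, ∠ ≈ 14.68°
|T| = 10000 · 204.78 / 8336 ≈ 245.66
Gain = 20 log₁₀(245.66) ≈ 47.81 dB

47.8 dB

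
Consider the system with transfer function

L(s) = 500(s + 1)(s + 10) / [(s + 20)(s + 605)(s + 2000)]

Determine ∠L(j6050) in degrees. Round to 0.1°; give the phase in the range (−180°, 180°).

At s = jω = j6050:
zero (s+1): 1 + j6050 → |·| = √(1²+6050²) = √36602501 ≈ 6050, ∠ = arctan(6050/1) ≈ 89.99°
zero (s+10): 10 + j6050 → |·| = √(10²+6050²) = √36602600 ≈ 6050, ∠ = arctan(6050/10) ≈ 89.91°
pole (s+20): 20 + j6050 → |·| = √(20²+6050²) = √36602900 ≈ 6050, ∠ = arctan(6050/20) ≈ 89.81°
pole (s+605): 605 + j6050 → |·| = √(605²+6050²) = √36968525 ≈ 6080.2, ∠ = arctan(6050/605) ≈ 84.29°
pole (s+2000): 2000 + j6050 → |·| = √(2000²+6050²) = √40602500 ≈ 6372, ∠ = arctan(6050/2000) ≈ 71.71°
∠L = 179.90° − 245.81° = -65.91°

-65.9°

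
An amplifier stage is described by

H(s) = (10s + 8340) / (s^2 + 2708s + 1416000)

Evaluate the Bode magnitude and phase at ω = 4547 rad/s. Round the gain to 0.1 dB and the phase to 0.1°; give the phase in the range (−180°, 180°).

-53.9 dB, -67.8°

Substitute s = j4547:
Numerator: 10(j4547) + 8340 = 8340 + j45470
Denominator: (j4547)^2 + 2708(j4547) + 1416000 = -19259209 + j12313276
|N| = √(8340² + 45470²) ≈ 46229, ∠N ≈ 79.61°
|D| = √(19259209² + 12313276²) ≈ 2.2859e+07, ∠D ≈ 147.41°
|H| = 46229 / 2.2859e+07 ≈ 0.0020224
Gain = 20 log₁₀(0.0020224) ≈ -53.88 dB
∠H = 79.61° − 147.41° = -67.80°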